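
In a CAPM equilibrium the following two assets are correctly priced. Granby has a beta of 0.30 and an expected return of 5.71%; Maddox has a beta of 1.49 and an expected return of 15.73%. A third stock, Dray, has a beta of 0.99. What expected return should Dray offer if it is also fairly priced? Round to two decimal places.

MRP (SML slope) = (15.73% − 5.71%) / (1.49 − 0.30) = 10.02% / 1.19 = 8.4202%
R_f (intercept) = 5.71% − 0.30 × 8.4202% = 3.1839%
E(R_Dray) = R_f + β × MRP = 3.1839% + 0.99 × 8.4202% = 11.52%

11.52%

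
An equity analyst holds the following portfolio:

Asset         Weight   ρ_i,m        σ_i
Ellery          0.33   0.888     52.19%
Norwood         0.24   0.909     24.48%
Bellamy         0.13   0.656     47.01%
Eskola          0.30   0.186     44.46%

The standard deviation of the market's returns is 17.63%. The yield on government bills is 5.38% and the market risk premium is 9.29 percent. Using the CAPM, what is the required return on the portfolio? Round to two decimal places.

β_Ellery = 0.888 × 52.19% / 17.63% = 2.6287
β_Norwood = 0.909 × 24.48% / 17.63% = 1.2622
β_Bellamy = 0.656 × 47.01% / 17.63% = 1.7492
β_Eskola = 0.186 × 44.46% / 17.63% = 0.4691
β_P = Σ w_i β_i = 0.33×2.6287 + 0.24×1.2622 + 0.13×1.7492 + 0.30×0.4691 = 1.5385
E(R_P) = R_f + β_P × MRP = 5.38% + 1.5385 × 9.29% = 19.67%

19.67%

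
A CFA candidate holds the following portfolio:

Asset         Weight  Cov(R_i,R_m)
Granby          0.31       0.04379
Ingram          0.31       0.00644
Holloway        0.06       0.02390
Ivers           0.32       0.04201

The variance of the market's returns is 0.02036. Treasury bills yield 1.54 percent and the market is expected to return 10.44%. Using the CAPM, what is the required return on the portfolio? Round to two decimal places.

14.85%

β_Granby = 0.04379 / 0.02036 = 2.1508
β_Ingram = 0.00644 / 0.02036 = 0.3163
β_Holloway = 0.02390 / 0.02036 = 1.1739
β_Ivers = 0.04201 / 0.02036 = 2.0634
β_P = Σ w_i β_i = 0.31×2.1508 + 0.31×0.3163 + 0.06×1.1739 + 0.32×2.0634 = 1.4955
MRP = 10.44% − 1.54% = 8.90%
E(R_P) = R_f + β_P × MRP = 1.54% + 1.4955 × 8.90% = 14.85%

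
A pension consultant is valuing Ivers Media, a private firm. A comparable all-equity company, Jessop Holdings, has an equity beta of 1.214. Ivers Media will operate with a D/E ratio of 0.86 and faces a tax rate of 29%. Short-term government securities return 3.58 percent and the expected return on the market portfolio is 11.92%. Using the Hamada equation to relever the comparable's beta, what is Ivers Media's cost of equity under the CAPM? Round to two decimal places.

β_L = β_U × [1 + (1 − t)(D/E)] = 1.214 × [1 + (1 − 0.29) × 0.86]
    = 1.214 × [1 + 0.71 × 0.86] = 1.214 × 1.6106 = 1.9553
MRP = 11.92% − 3.58% = 8.34%
E(R) = R_f + β_L × MRP = 3.58% + 1.9553 × 8.34% = 19.89%

19.89%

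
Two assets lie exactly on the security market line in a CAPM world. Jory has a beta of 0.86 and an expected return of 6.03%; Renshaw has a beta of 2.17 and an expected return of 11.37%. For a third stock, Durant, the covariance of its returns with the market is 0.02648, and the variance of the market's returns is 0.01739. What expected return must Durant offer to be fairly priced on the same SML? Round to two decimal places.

8.73%

MRP = (11.37% − 6.03%) / (2.17 − 0.86) = 4.0763%
R_f = 6.03% − 0.86 × 4.0763% = 2.5244%
β_Durant = Cov / Var(R_m) = 0.02648 / 0.01739 = 1.5227
E(R_Durant) = R_f + β × MRP = 2.5244% + 1.5227 × 4.0763% = 8.73%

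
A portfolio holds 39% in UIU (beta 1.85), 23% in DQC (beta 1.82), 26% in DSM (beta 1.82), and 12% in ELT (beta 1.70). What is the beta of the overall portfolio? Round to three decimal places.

1.817

β_P = Σ w_i β_i = 0.39×1.85 + 0.23×1.82 + 0.26×1.82 + 0.12×1.70 = 1.8173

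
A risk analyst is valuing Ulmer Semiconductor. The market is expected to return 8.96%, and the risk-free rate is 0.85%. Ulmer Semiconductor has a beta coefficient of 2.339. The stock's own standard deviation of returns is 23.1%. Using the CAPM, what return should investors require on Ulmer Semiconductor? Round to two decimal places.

Market risk premium = E(R_m) − R_f = 8.96% − 0.85% = 8.11%
E(R) = R_f + β × MRP = 0.85% + 2.339 × 8.11% = 19.82%

19.82%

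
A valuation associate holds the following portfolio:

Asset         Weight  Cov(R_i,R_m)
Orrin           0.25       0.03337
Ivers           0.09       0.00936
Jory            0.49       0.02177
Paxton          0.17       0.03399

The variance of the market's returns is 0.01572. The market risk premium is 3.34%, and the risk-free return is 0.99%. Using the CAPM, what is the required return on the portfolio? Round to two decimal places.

6.44%

β_Orrin = 0.03337 / 0.01572 = 2.1228
β_Ivers = 0.00936 / 0.01572 = 0.5954
β_Jory = 0.02177 / 0.01572 = 1.3849
β_Paxton = 0.03399 / 0.01572 = 2.1622
β_P = Σ w_i β_i = 0.25×2.1228 + 0.09×0.5954 + 0.49×1.3849 + 0.17×2.1622 = 1.6305
E(R_P) = R_f + β_P × MRP = 0.99% + 1.6305 × 3.34% = 6.44%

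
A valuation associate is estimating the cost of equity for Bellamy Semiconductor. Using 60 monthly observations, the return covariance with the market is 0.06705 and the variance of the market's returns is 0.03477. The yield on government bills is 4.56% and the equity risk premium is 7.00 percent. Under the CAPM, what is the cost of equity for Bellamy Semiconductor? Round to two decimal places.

β = Cov(R_i, R_m) / Var(R_m) = 0.06705 / 0.03477 = 1.9284
E(R) = R_f + β × MRP = 4.56% + 1.9284 × 7.00% = 18.06%

18.06%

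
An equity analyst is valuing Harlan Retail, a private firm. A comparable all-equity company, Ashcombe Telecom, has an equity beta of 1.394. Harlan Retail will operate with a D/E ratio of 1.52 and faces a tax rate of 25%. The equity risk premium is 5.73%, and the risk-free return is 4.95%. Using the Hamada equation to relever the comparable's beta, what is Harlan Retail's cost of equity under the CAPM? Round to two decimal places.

22.04%

β_L = β_U × [1 + (1 − t)(D/E)] = 1.394 × [1 + (1 − 0.25) × 1.52]
    = 1.394 × [1 + 0.75 × 1.52] = 1.394 × 2.1400 = 2.9832
E(R) = R_f + β_L × MRP = 4.95% + 2.9832 × 5.73% = 22.04%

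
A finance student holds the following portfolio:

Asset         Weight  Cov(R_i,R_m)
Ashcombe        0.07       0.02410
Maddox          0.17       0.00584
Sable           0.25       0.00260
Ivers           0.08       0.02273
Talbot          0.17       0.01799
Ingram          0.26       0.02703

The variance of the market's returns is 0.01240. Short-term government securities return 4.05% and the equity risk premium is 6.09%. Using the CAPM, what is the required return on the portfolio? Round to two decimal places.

β_Ashcombe = 0.02410 / 0.01240 = 1.9435
β_Maddox = 0.00584 / 0.01240 = 0.4710
β_Sable = 0.00260 / 0.01240 = 0.2097
β_Ivers = 0.02273 / 0.01240 = 1.8331
β_Talbot = 0.01799 / 0.01240 = 1.4508
β_Ingram = 0.02703 / 0.01240 = 2.1798
β_P = Σ w_i β_i = 0.07×1.9435 + 0.17×0.4710 + 0.25×0.2097 + 0.08×1.8331 + 0.17×1.4508 + 0.26×2.1798 = 1.2286
E(R_P) = R_f + β_P × MRP = 4.05% + 1.2286 × 6.09% = 11.53%

11.53%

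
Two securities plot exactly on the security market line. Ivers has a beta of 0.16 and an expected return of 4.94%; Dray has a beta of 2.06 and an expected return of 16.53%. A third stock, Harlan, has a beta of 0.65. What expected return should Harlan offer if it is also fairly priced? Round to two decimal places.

MRP (SML slope) = (16.53% − 4.94%) / (2.06 − 0.16) = 11.59% / 1.90 = 6.1000%
R_f (intercept) = 4.94% − 0.16 × 6.1000% = 3.9640%
E(R_Harlan) = R_f + β × MRP = 3.9640% + 0.65 × 6.1000% = 7.93%

7.93%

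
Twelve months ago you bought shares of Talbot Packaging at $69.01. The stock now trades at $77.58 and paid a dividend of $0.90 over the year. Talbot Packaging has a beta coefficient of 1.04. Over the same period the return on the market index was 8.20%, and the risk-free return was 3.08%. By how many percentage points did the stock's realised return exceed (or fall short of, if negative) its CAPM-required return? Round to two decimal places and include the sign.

+5.32%

Realised HPR = (P1 + D1 − P0) / P0 = (77.58 + 0.90 − 69.01) / 69.01 = 9.47 / 69.01 = 13.7226%
MRP = 8.20% − 3.08% = 5.12%
CAPM required = R_f + β·MRP = 3.08% + 1.04 × 5.12% = 8.4048%
α = realised − required = 13.7226% − 8.4048% = +5.32%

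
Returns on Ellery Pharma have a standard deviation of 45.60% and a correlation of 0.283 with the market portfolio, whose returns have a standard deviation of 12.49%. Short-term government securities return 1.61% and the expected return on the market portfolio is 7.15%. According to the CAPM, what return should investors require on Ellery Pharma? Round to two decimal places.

7.33%

β = ρ × σ_i / σ_m = 0.283 × 45.60% / 12.49% = 1.0332
MRP = 7.15% − 1.61% = 5.54%
E(R) = 1.61% + 1.0332 × 5.54% = 7.33%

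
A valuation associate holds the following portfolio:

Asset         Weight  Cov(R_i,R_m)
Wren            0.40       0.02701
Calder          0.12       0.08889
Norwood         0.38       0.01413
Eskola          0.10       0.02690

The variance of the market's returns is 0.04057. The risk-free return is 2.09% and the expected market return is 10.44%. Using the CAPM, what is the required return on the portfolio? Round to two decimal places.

8.17%

β_Wren = 0.02701 / 0.04057 = 0.6658
β_Calder = 0.08889 / 0.04057 = 2.1910
β_Norwood = 0.01413 / 0.04057 = 0.3483
β_Eskola = 0.02690 / 0.04057 = 0.6631
β_P = Σ w_i β_i = 0.40×0.6658 + 0.12×2.1910 + 0.38×0.3483 + 0.10×0.6631 = 0.7279
MRP = 10.44% − 2.09% = 8.35%
E(R_P) = R_f + β_P × MRP = 2.09% + 0.7279 × 8.35% = 8.17%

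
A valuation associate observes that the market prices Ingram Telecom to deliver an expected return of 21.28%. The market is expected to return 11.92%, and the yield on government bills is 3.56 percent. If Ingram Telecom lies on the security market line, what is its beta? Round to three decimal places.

2.120

MRP = 11.92% − 3.56% = 8.36%
β = (E(R) − R_f) / MRP = (21.28% − 3.56%) / 8.36% = 17.72% / 8.36% = 2.120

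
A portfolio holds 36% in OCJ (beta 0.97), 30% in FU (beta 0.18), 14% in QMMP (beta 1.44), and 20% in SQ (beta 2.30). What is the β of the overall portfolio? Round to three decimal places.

1.065

β_P = Σ w_i β_i = 0.36×0.97 + 0.30×0.18 + 0.14×1.44 + 0.20×2.30 = 1.0648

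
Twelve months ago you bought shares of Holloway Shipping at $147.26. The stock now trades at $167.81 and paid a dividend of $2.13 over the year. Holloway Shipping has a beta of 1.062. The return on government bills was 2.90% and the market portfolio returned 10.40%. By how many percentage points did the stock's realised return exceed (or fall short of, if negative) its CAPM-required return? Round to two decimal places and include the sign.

+4.54%

Realised HPR = (P1 + D1 − P0) / P0 = (167.81 + 2.13 − 147.26) / 147.26 = 22.68 / 147.26 = 15.4013%
MRP = 10.40% − 2.90% = 7.50%
CAPM required = R_f + β·MRP = 2.90% + 1.062 × 7.50% = 10.86500%
α = realised − required = 15.4013% − 10.86500% = +4.54%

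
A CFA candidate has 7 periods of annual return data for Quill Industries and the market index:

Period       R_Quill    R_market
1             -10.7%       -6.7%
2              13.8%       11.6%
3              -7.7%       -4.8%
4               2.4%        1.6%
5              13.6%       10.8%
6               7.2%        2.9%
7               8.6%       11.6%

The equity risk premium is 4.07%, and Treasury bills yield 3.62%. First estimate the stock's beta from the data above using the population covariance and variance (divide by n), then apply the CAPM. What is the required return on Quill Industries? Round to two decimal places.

8.53%

Mean R_i = (-10.7 + 13.8 − 7.7 + 2.4 + 13.6 + 7.2 + 8.6) / 7 = 3.8857%
Mean R_m = (-6.7 + 11.6 − 4.8 + 1.6 + 10.8 + 2.9 + 11.6) / 7 = 3.8571%
Σ(R_i − R̄_i)(R_m − R̄_m) = 435.1757  ⇒  Cov = 435.1757 / 7 = 62.1680
Σ(R_m − R̄_m)² = 360.5171  ⇒  Var(R_m) = 360.5171 / 7 = 51.5024
β = Cov / Var(R_m) = 62.1680 / 51.5024 = 1.2071
E(R) = R_f + β × MRP = 3.62% + 1.2071 × 4.07% = 8.53%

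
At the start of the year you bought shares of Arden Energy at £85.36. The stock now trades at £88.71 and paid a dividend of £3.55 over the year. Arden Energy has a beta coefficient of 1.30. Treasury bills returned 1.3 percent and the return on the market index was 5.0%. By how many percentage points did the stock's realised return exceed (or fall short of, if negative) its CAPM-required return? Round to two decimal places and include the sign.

Realised HPR = (P1 + D1 − P0) / P0 = (88.71 + 3.55 − 85.36) / 85.36 = 6.90 / 85.36 = 8.0834%
MRP = 5.0% − 1.3% = 3.70%
CAPM required = R_f + β·MRP = 1.3% + 1.30 × 3.7% = 6.1100%
α = realised − required = 8.0834% − 6.1100% = +1.97%

+1.97%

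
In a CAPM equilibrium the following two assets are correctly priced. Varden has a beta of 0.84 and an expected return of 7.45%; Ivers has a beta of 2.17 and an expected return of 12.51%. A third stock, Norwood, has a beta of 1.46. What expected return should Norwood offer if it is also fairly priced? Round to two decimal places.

9.81%

MRP (SML slope) = (12.51% − 7.45%) / (2.17 − 0.84) = 5.06% / 1.33 = 3.8045%
R_f (intercept) = 7.45% − 0.84 × 3.8045% = 4.2542%
E(R_Norwood) = R_f + β × MRP = 4.2542% + 1.46 × 3.8045% = 9.81%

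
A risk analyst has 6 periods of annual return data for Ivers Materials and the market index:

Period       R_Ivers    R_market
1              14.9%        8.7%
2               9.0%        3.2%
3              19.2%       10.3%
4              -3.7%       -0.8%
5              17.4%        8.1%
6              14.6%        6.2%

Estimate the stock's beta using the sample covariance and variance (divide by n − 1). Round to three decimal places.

1.967

Mean R_i = (14.9 + 9.0 + 19.2 − 3.7 + 17.4 + 14.6) / 6 = 11.9000%
Mean R_m = (8.7 + 3.2 + 10.3 − 0.8 + 8.1 + 6.2) / 6 = 5.9500%
Σ(R_i − R̄_i)(R_m − R̄_m) = 165.7800  ⇒  Cov = 165.7800 / 5 = 33.1560
Σ(R_m − R̄_m)² = 84.2950  ⇒  Var(R_m) = 84.2950 / 5 = 16.8590
β = Cov / Var(R_m) = 33.1560 / 16.8590 = 1.9667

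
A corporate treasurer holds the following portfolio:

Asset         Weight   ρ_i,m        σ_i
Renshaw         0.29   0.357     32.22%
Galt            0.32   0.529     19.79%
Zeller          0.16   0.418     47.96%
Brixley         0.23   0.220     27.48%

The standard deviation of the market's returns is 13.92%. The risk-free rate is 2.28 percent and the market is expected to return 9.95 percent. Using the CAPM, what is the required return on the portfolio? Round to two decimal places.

8.50%

β_Renshaw = 0.357 × 32.22% / 13.92% = 0.8263
β_Galt = 0.529 × 19.79% / 13.92% = 0.7521
β_Zeller = 0.418 × 47.96% / 13.92% = 1.4402
β_Brixley = 0.220 × 27.48% / 13.92% = 0.4343
β_P = Σ w_i β_i = 0.29×0.8263 + 0.32×0.7521 + 0.16×1.4402 + 0.23×0.4343 = 0.8106
MRP = 9.95% − 2.28% = 7.67%
E(R_P) = R_f + β_P × MRP = 2.28% + 0.8106 × 7.67% = 8.50%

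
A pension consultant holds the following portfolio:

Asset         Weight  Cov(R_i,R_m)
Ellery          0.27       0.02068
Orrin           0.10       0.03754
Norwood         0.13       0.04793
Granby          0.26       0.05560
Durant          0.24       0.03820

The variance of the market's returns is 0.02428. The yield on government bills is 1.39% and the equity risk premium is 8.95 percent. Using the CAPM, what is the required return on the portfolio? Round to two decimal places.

β_Ellery = 0.02068 / 0.02428 = 0.8517
β_Orrin = 0.03754 / 0.02428 = 1.5461
β_Norwood = 0.04793 / 0.02428 = 1.9741
β_Granby = 0.05560 / 0.02428 = 2.2900
β_Durant = 0.03820 / 0.02428 = 1.5733
β_P = Σ w_i β_i = 0.27×0.8517 + 0.10×1.5461 + 0.13×1.9741 + 0.26×2.2900 + 0.24×1.5733 = 1.6142
E(R_P) = R_f + β_P × MRP = 1.39% + 1.6142 × 8.95% = 15.84%

15.84%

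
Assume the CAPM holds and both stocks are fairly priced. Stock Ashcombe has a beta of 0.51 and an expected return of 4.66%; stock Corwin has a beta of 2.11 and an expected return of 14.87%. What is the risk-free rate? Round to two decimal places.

Both satisfy E(R) = R_f + β·MRP, so the slope of the SML is
MRP = (14.87% − 4.66%) / (2.11 − 0.51) = 10.21% / 1.60 = 6.3813%
R_f = E(R_Ashcombe) − β_Ashcombe·MRP = 4.66% − 0.51 × 6.3813% = 1.4055%

1.41%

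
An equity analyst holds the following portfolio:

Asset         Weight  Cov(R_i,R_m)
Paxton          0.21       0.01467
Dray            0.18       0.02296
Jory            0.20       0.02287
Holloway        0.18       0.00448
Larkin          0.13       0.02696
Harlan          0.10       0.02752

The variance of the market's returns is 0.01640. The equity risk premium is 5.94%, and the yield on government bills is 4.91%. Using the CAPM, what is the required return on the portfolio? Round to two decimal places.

β_Paxton = 0.01467 / 0.01640 = 0.8945
β_Dray = 0.02296 / 0.01640 = 1.4000
β_Jory = 0.02287 / 0.01640 = 1.3945
β_Holloway = 0.00448 / 0.01640 = 0.2732
β_Larkin = 0.02696 / 0.01640 = 1.6439
β_Harlan = 0.02752 / 0.01640 = 1.6780
β_P = Σ w_i β_i = 0.21×0.8945 + 0.18×1.4000 + 0.20×1.3945 + 0.18×0.2732 + 0.13×1.6439 + 0.10×1.6780 = 1.1494
E(R_P) = R_f + β_P × MRP = 4.91% + 1.1494 × 5.94% = 11.74%

11.74%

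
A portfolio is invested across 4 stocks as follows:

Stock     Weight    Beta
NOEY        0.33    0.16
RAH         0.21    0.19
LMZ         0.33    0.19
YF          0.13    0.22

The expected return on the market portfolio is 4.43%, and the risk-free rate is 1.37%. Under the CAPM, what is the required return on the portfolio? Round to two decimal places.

β_P = Σ w_i β_i = 0.33×0.16 + 0.21×0.19 + 0.33×0.19 + 0.13×0.22 = 0.1840
MRP = 4.43% − 1.37% = 3.06%
E(R_P) = R_f + β_P × MRP = 1.37% + 0.1840 × 3.06% = 1.93%

1.93%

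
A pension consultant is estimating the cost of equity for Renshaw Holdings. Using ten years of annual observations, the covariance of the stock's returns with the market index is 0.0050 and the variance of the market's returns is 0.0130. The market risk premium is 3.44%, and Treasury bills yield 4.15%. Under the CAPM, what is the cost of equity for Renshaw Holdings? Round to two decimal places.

β = Cov(R_i, R_m) / Var(R_m) = 0.0050 / 0.0130 = 0.3846
E(R) = R_f + β × MRP = 4.15% + 0.3846 × 3.44% = 5.47%

5.47%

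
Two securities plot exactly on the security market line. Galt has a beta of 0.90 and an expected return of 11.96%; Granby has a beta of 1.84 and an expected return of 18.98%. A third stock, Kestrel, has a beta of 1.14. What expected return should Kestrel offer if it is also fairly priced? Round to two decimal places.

MRP (SML slope) = (18.98% − 11.96%) / (1.84 − 0.90) = 7.02% / 0.94 = 7.4681%
R_f (intercept) = 11.96% − 0.90 × 7.4681% = 5.2387%
E(R_Kestrel) = R_f + β × MRP = 5.2387% + 1.14 × 7.4681% = 13.75%

13.75%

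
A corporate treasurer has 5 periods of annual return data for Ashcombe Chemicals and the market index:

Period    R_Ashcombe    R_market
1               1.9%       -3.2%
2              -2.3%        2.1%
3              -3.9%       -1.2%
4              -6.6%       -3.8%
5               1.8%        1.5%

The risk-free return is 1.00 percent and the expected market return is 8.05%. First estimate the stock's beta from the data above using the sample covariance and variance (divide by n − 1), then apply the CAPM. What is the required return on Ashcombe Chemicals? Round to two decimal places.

Mean R_i = (1.9 − 2.3 − 3.9 − 6.6 + 1.8) / 5 = -1.8200%
Mean R_m = (-3.2 + 2.1 − 1.2 − 3.8 + 1.5) / 5 = -0.9200%
Σ(R_i − R̄_i)(R_m − R̄_m) = 13.1780  ⇒  Cov = 13.1780 / 4 = 3.2945
Σ(R_m − R̄_m)² = 28.5480  ⇒  Var(R_m) = 28.5480 / 4 = 7.1370
β = Cov / Var(R_m) = 3.2945 / 7.1370 = 0.4616
MRP = 8.05% − 1.00% = 7.05%
E(R) = R_f + β × MRP = 1.00% + 0.4616 × 7.05% = 4.25%

4.25%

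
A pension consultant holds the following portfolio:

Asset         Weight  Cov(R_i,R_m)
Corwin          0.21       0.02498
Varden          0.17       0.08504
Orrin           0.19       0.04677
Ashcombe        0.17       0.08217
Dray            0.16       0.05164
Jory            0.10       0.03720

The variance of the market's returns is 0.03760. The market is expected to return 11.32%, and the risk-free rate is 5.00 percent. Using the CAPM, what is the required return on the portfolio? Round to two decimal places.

14.17%

β_Corwin = 0.02498 / 0.03760 = 0.6644
β_Varden = 0.08504 / 0.03760 = 2.2617
β_Orrin = 0.04677 / 0.03760 = 1.2439
β_Ashcombe = 0.08217 / 0.03760 = 2.1854
β_Dray = 0.05164 / 0.03760 = 1.3734
β_Jory = 0.03720 / 0.03760 = 0.9894
β_P = Σ w_i β_i = 0.21×0.6644 + 0.17×2.2617 + 0.19×1.2439 + 0.17×2.1854 + 0.16×1.3734 + 0.10×0.9894 = 1.4506
MRP = 11.32% − 5.00% = 6.32%
E(R_P) = R_f + β_P × MRP = 5.00% + 1.4506 × 6.32% = 14.17%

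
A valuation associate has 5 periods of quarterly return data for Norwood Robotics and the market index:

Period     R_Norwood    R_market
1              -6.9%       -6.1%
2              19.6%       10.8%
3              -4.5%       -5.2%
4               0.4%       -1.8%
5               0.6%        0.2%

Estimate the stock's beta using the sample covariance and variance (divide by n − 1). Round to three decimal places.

Mean R_i = (-6.9 + 19.6 − 4.5 + 0.4 + 0.6) / 5 = 1.8400%
Mean R_m = (-6.1 + 10.8 − 5.2 − 1.8 + 0.2) / 5 = -0.4200%
Σ(R_i − R̄_i)(R_m − R̄_m) = 280.4340  ⇒  Cov = 280.4340 / 4 = 70.1085
Σ(R_m − R̄_m)² = 183.2880  ⇒  Var(R_m) = 183.2880 / 4 = 45.8220
β = Cov / Var(R_m) = 70.1085 / 45.8220 = 1.5300

1.530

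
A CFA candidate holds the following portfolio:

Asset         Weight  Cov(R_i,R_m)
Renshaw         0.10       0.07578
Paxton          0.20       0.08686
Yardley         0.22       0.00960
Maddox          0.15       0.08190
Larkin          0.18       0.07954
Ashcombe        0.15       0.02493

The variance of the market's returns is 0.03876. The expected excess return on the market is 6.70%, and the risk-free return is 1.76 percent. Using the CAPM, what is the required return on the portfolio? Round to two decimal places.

β_Renshaw = 0.07578 / 0.03876 = 1.9551
β_Paxton = 0.08686 / 0.03876 = 2.2410
β_Yardley = 0.00960 / 0.03876 = 0.2477
β_Maddox = 0.08190 / 0.03876 = 2.1130
β_Larkin = 0.07954 / 0.03876 = 2.0521
β_Ashcombe = 0.02493 / 0.03876 = 0.6432
β_P = Σ w_i β_i = 0.10×1.9551 + 0.20×2.2410 + 0.22×0.2477 + 0.15×2.1130 + 0.18×2.0521 + 0.15×0.6432 = 1.4810
E(R_P) = R_f + β_P × MRP = 1.76% + 1.4810 × 6.70% = 11.68%

11.68%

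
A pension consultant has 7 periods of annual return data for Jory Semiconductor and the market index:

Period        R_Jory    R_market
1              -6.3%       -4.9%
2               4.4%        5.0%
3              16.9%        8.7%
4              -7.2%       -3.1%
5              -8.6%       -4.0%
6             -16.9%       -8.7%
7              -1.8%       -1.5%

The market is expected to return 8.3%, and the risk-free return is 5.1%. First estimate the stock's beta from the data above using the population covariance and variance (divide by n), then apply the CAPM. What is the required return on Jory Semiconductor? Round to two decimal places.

Mean R_i = (-6.3 + 4.4 + 16.9 − 7.2 − 8.6 − 16.9 − 1.8) / 7 = -2.7857%
Mean R_m = (-4.9 + 5.0 + 8.7 − 3.1 − 4.0 − 8.7 − 1.5) / 7 = -1.2143%
Σ(R_i − R̄_i)(R_m − R̄_m) = 382.6714  ⇒  Cov = 382.6714 / 7 = 54.6673
Σ(R_m − R̄_m)² = 217.9286  ⇒  Var(R_m) = 217.9286 / 7 = 31.1327
β = Cov / Var(R_m) = 54.6673 / 31.1327 = 1.7559
MRP = 8.3% − 5.1% = 3.20%
E(R) = R_f + β × MRP = 5.1% + 1.7559 × 3.2% = 10.72%

10.72%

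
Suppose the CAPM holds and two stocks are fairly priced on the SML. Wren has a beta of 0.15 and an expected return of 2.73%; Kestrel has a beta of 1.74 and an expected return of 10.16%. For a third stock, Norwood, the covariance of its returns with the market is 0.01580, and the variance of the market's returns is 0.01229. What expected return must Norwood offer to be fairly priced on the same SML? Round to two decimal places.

MRP = (10.16% − 2.73%) / (1.74 − 0.15) = 4.6730%
R_f = 2.73% − 0.15 × 4.6730% = 2.0291%
β_Norwood = Cov / Var(R_m) = 0.01580 / 0.01229 = 1.2856
E(R_Norwood) = R_f + β × MRP = 2.0291% + 1.2856 × 4.6730% = 8.04%

8.04%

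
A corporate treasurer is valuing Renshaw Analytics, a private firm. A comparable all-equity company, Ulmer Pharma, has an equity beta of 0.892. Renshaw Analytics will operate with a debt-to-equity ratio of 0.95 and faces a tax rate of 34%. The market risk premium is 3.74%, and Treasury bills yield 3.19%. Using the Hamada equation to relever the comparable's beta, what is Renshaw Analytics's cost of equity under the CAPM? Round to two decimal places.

β_L = β_U × [1 + (1 − t)(D/E)] = 0.892 × [1 + (1 − 0.34) × 0.95]
    = 0.892 × [1 + 0.66 × 0.95] = 0.892 × 1.6270 = 1.4513
E(R) = R_f + β_L × MRP = 3.19% + 1.4513 × 3.74% = 8.62%

8.62%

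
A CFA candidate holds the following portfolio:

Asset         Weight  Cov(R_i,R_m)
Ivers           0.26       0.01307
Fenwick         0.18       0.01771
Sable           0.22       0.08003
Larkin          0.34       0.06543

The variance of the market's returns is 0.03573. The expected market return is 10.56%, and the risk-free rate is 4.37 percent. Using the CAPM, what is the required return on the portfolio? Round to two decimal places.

β_Ivers = 0.01307 / 0.03573 = 0.3658
β_Fenwick = 0.01771 / 0.03573 = 0.4957
β_Sable = 0.08003 / 0.03573 = 2.2399
β_Larkin = 0.06543 / 0.03573 = 1.8312
β_P = Σ w_i β_i = 0.26×0.3658 + 0.18×0.4957 + 0.22×2.2399 + 0.34×1.8312 = 1.2997
MRP = 10.56% − 4.37% = 6.19%
E(R_P) = R_f + β_P × MRP = 4.37% + 1.2997 × 6.19% = 12.42%

12.42%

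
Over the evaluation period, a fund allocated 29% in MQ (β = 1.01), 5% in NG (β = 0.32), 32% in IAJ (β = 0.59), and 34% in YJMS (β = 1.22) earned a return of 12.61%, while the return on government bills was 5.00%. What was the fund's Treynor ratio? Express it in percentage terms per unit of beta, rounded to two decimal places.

β_P = 0.29×1.01 + 0.05×0.32 + 0.32×0.59 + 0.34×1.22 = 0.9125
Treynor = (R_P − R_f) / β_P = (12.61% − 5.00%) / 0.9125 = 7.61% / 0.9125 = 8.34%

8.34%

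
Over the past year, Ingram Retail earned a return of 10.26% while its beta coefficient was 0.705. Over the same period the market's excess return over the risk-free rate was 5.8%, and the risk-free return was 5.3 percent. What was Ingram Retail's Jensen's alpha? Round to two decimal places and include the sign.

+0.87%

CAPM benchmark = R_f + β(R_m − R_f) = 5.3% + 0.705 × 5.8% = 9.3890%
α = actual − benchmark = 10.26% − 9.3890% = +0.87%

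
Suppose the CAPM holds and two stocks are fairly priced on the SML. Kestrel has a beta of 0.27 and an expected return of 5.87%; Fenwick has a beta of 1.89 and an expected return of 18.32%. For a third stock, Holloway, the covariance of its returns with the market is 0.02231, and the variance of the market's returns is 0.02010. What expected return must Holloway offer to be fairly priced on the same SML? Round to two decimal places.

12.33%

MRP = (18.32% − 5.87%) / (1.89 − 0.27) = 7.6852%
R_f = 5.87% − 0.27 × 7.6852% = 3.7950%
β_Holloway = Cov / Var(R_m) = 0.02231 / 0.02010 = 1.1100
E(R_Holloway) = R_f + β × MRP = 3.7950% + 1.1100 × 7.6852% = 12.33%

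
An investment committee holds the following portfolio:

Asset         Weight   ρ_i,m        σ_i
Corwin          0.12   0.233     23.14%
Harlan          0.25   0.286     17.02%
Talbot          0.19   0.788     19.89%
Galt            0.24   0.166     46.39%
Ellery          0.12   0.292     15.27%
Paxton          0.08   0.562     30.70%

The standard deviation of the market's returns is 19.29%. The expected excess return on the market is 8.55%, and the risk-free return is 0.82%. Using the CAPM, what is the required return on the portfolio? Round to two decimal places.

β_Corwin = 0.233 × 23.14% / 19.29% = 0.2795
β_Harlan = 0.286 × 17.02% / 19.29% = 0.2523
β_Talbot = 0.788 × 19.89% / 19.29% = 0.8125
β_Galt = 0.166 × 46.39% / 19.29% = 0.3992
β_Ellery = 0.292 × 15.27% / 19.29% = 0.2311
β_Paxton = 0.562 × 30.70% / 19.29% = 0.8944
β_P = Σ w_i β_i = 0.12×0.2795 + 0.25×0.2523 + 0.19×0.8125 + 0.24×0.3992 + 0.12×0.2311 + 0.08×0.8944 = 0.4461
E(R_P) = R_f + β_P × MRP = 0.82% + 0.4461 × 8.55% = 4.63%

4.63%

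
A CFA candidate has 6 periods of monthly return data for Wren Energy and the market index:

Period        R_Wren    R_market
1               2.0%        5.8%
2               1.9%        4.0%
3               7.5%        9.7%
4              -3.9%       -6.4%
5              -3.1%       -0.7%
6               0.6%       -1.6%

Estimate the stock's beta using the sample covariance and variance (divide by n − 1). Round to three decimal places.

Mean R_i = (2.0 + 1.9 + 7.5 − 3.9 − 3.1 + 0.6) / 6 = 0.8333%
Mean R_m = (5.8 + 4.0 + 9.7 − 6.4 − 0.7 − 1.6) / 6 = 1.8000%
Σ(R_i − R̄_i)(R_m − R̄_m) = 109.1200  ⇒  Cov = 109.1200 / 5 = 21.8240
Σ(R_m − R̄_m)² = 168.3000  ⇒  Var(R_m) = 168.3000 / 5 = 33.6600
β = Cov / Var(R_m) = 21.8240 / 33.6600 = 0.6484

0.648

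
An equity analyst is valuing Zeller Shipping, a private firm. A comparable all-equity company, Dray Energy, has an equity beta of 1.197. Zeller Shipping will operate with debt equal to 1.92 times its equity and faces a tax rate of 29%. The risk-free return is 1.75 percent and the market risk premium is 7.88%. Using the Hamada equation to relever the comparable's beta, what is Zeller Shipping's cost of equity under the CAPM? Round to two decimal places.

β_L = β_U × [1 + (1 − t)(D/E)] = 1.197 × [1 + (1 − 0.29) × 1.92]
    = 1.197 × [1 + 0.71 × 1.92] = 1.197 × 2.3632 = 2.8288
E(R) = R_f + β_L × MRP = 1.75% + 2.8288 × 7.88% = 24.04%

24.04%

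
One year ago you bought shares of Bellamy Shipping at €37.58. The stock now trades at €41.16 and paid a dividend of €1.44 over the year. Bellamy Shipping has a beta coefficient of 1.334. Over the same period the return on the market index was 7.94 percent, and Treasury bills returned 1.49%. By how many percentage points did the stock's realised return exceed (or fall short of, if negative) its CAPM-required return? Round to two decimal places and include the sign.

+3.26%

Realised HPR = (P1 + D1 − P0) / P0 = (41.16 + 1.44 − 37.58) / 37.58 = 5.02 / 37.58 = 13.3582%
MRP = 7.94% − 1.49% = 6.45%
CAPM required = R_f + β·MRP = 1.49% + 1.334 × 6.45% = 10.09430%
α = realised − required = 13.3582% − 10.09430% = +3.26%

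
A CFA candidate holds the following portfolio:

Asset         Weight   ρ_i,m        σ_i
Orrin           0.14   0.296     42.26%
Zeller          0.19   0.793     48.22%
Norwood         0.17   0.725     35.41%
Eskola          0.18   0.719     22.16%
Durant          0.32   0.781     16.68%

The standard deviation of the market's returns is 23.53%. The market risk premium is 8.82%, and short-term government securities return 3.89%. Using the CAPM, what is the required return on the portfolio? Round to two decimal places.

11.54%

β_Orrin = 0.296 × 42.26% / 23.53% = 0.5316
β_Zeller = 0.793 × 48.22% / 23.53% = 1.6251
β_Norwood = 0.725 × 35.41% / 23.53% = 1.0910
β_Eskola = 0.719 × 22.16% / 23.53% = 0.6771
β_Durant = 0.781 × 16.68% / 23.53% = 0.5536
β_P = Σ w_i β_i = 0.14×0.5316 + 0.19×1.6251 + 0.17×1.0910 + 0.18×0.6771 + 0.32×0.5536 = 0.8677
E(R_P) = R_f + β_P × MRP = 3.89% + 0.8677 × 8.82% = 11.54%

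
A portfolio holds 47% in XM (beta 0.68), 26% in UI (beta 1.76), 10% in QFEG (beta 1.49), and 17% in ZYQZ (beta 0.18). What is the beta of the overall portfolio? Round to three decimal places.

0.957

β_P = Σ w_i β_i = 0.47×0.68 + 0.26×1.76 + 0.10×1.49 + 0.17×0.18 = 0.9568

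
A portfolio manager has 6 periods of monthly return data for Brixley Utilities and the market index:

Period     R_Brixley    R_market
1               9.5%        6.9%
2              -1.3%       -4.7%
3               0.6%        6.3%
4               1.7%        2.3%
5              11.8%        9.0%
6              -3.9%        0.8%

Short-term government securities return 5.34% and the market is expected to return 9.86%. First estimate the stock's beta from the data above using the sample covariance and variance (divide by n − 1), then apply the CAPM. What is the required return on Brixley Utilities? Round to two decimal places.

9.63%

Mean R_i = (9.5 − 1.3 + 0.6 + 1.7 + 11.8 − 3.9) / 6 = 3.0667%
Mean R_m = (6.9 − 4.7 + 6.3 + 2.3 + 9.0 + 0.8) / 6 = 3.4333%
Σ(R_i − R̄_i)(R_m − R̄_m) = 119.2567  ⇒  Cov = 119.2567 / 5 = 23.8513
Σ(R_m − R̄_m)² = 125.5933  ⇒  Var(R_m) = 125.5933 / 5 = 25.1187
β = Cov / Var(R_m) = 23.8513 / 25.1187 = 0.9495
MRP = 9.86% − 5.34% = 4.52%
E(R) = R_f + β × MRP = 5.34% + 0.9495 × 4.52% = 9.63%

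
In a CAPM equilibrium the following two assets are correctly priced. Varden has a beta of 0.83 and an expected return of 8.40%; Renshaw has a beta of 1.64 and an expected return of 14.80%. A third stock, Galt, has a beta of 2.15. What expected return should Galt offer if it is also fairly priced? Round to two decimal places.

18.83%

MRP (SML slope) = (14.80% − 8.40%) / (1.64 − 0.83) = 6.40% / 0.81 = 7.9012%
R_f (intercept) = 8.40% − 0.83 × 7.9012% = 1.8420%
E(R_Galt) = R_f + β × MRP = 1.8420% + 2.15 × 7.9012% = 18.83%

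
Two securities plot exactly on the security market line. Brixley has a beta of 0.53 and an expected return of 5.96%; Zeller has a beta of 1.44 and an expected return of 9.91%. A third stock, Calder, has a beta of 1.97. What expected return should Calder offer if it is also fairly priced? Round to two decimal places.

12.21%

MRP (SML slope) = (9.91% − 5.96%) / (1.44 − 0.53) = 3.95% / 0.91 = 4.3407%
R_f (intercept) = 5.96% − 0.53 × 4.3407% = 3.6594%
E(R_Calder) = R_f + β × MRP = 3.6594% + 1.97 × 4.3407% = 12.21%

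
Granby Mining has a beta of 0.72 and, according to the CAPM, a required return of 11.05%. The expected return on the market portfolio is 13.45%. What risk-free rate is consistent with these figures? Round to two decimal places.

4.88%

E(R) = R_f + β(E(R_m) − R_f) = R_f(1 − β) + β·E(R_m)
11.05% = R_f × (1 − 0.72) + 0.72 × 13.45%
11.05% = R_f × 0.28 + 9.6840%
R_f = (11.05% − 9.6840%) / 0.28 = 4.88%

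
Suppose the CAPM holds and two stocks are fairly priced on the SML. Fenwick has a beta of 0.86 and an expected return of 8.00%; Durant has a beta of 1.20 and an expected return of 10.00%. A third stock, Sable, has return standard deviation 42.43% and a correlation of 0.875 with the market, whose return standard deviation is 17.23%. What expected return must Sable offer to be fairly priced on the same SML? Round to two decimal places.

15.62%

MRP = (10.00% − 8.00%) / (1.20 − 0.86) = 5.8824%
R_f = 8.00% − 0.86 × 5.8824% = 2.9411%
β_Sable = ρ·σ_i/σ_m = 0.875 × 42.43 / 17.23 = 2.1547
E(R_Sable) = R_f + β × MRP = 2.9411% + 2.1547 × 5.8824% = 15.62%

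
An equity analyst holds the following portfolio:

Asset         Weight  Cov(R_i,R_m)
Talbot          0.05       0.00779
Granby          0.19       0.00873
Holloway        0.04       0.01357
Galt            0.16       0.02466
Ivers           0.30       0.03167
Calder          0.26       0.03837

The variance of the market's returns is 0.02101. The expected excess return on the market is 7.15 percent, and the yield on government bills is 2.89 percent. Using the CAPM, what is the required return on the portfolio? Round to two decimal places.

11.74%

β_Talbot = 0.00779 / 0.02101 = 0.3708
β_Granby = 0.00873 / 0.02101 = 0.4155
β_Holloway = 0.01357 / 0.02101 = 0.6459
β_Galt = 0.02466 / 0.02101 = 1.1737
β_Ivers = 0.03167 / 0.02101 = 1.5074
β_Calder = 0.03837 / 0.02101 = 1.8263
β_P = Σ w_i β_i = 0.05×0.3708 + 0.19×0.4155 + 0.04×0.6459 + 0.16×1.1737 + 0.30×1.5074 + 0.26×1.8263 = 1.2382
E(R_P) = R_f + β_P × MRP = 2.89% + 1.2382 × 7.15% = 11.74%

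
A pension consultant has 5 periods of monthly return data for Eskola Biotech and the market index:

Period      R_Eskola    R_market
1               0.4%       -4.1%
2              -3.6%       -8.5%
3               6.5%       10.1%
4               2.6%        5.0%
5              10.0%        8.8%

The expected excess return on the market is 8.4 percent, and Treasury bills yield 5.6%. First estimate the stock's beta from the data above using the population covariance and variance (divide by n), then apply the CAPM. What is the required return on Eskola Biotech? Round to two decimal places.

10.61%

Mean R_i = (0.4 − 3.6 + 6.5 + 2.6 + 10.0) / 5 = 3.1800%
Mean R_m = (-4.1 − 8.5 + 10.1 + 5.0 + 8.8) / 5 = 2.2600%
Σ(R_i − R̄_i)(R_m − R̄_m) = 159.6760  ⇒  Cov = 159.6760 / 5 = 31.9352
Σ(R_m − R̄_m)² = 267.9720  ⇒  Var(R_m) = 267.9720 / 5 = 53.5944
β = Cov / Var(R_m) = 31.9352 / 53.5944 = 0.5959
E(R) = R_f + β × MRP = 5.6% + 0.5959 × 8.4% = 10.61%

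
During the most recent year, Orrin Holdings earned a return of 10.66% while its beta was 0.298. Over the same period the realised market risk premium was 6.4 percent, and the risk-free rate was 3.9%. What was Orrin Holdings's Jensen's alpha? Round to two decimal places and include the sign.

+4.85%

CAPM benchmark = R_f + β(R_m − R_f) = 3.9% + 0.298 × 6.4% = 5.8072%
α = actual − benchmark = 10.66% − 5.8072% = +4.85%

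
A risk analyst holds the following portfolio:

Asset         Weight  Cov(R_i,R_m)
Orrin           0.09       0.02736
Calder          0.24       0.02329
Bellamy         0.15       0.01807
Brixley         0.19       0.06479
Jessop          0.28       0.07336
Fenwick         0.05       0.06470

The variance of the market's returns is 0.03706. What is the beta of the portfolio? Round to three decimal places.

1.264

β_Orrin = 0.02736 / 0.03706 = 0.7383
β_Calder = 0.02329 / 0.03706 = 0.6284
β_Bellamy = 0.01807 / 0.03706 = 0.4876
β_Brixley = 0.06479 / 0.03706 = 1.7482
β_Jessop = 0.07336 / 0.03706 = 1.9795
β_Fenwick = 0.06470 / 0.03706 = 1.7458
β_P = Σ w_i β_i = 0.09×0.7383 + 0.24×0.6284 + 0.15×0.4876 + 0.19×1.7482 + 0.28×1.9795 + 0.05×1.7458 = 1.2641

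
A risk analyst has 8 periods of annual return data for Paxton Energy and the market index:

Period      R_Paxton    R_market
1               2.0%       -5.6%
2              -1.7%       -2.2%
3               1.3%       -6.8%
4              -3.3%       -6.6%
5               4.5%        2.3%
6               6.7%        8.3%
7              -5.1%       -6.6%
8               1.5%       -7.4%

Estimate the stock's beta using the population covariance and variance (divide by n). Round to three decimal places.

Mean R_i = (2.0 − 1.7 + 1.3 − 3.3 + 4.5 + 6.7 − 5.1 + 1.5) / 8 = 0.7375%
Mean R_m = (-5.6 − 2.2 − 6.8 − 6.6 + 2.3 + 8.3 − 6.6 − 7.4) / 8 = -3.0750%
Σ(R_i − R̄_i)(R_m − R̄_m) = 112.1425  ⇒  Cov = 112.1425 / 8 = 14.0178
Σ(R_m − R̄_m)² = 222.8550  ⇒  Var(R_m) = 222.8550 / 8 = 27.8569
β = Cov / Var(R_m) = 14.0178 / 27.8569 = 0.5032

0.503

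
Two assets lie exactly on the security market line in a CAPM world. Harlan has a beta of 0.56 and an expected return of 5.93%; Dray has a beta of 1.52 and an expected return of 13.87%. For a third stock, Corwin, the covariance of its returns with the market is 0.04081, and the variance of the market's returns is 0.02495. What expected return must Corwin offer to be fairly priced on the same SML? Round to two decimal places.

14.83%

MRP = (13.87% − 5.93%) / (1.52 − 0.56) = 8.2708%
R_f = 5.93% − 0.56 × 8.2708% = 1.2984%
β_Corwin = Cov / Var(R_m) = 0.04081 / 0.02495 = 1.6357
E(R_Corwin) = R_f + β × MRP = 1.2984% + 1.6357 × 8.2708% = 14.83%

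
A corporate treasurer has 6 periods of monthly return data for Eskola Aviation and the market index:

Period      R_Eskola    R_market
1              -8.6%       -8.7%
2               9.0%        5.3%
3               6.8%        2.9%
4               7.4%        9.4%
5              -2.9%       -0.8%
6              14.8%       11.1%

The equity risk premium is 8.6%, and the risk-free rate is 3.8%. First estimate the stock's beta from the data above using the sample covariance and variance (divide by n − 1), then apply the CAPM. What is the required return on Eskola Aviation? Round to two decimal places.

13.40%

Mean R_i = (-8.6 + 9.0 + 6.8 + 7.4 − 2.9 + 14.8) / 6 = 4.4167%
Mean R_m = (-8.7 + 5.3 + 2.9 + 9.4 − 0.8 + 11.1) / 6 = 3.2000%
Σ(R_i − R̄_i)(R_m − R̄_m) = 293.6000  ⇒  Cov = 293.6000 / 5 = 58.7200
Σ(R_m − R̄_m)² = 262.9600  ⇒  Var(R_m) = 262.9600 / 5 = 52.5920
β = Cov / Var(R_m) = 58.7200 / 52.5920 = 1.1165
E(R) = R_f + β × MRP = 3.8% + 1.1165 × 8.6% = 13.40%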